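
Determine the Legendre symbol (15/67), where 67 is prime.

1

Euler's criterion: (15/67) ≡ 15^33 (mod 67).
15^2 ≡ 24 (mod 67)
15^4 ≡ 40 (mod 67)
15^8 ≡ 59 (mod 67)
15^16 ≡ 64 (mod 67)
15^32 ≡ 9 (mod 67)
15^33 = 15^(32+1) ≡ 1 (mod 67).
Result is 1, so (15/67) = 1.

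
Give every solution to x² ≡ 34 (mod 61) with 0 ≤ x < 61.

61 ≡ 1 (mod 4), so we find a root by search.
Trying successive values, 20² = 400 ≡ 34 (mod 61). The other root is 61 − 20 = 41.

20, 41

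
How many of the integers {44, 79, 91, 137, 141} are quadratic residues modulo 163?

1

(44/163) = -1 → non-residue.
(79/163) = -1 → non-residue.
(91/163) = +1 → QR.
(137/163) = -1 → non-residue.
(141/163) = -1 → non-residue.
Total quadratic residues among the 5: 1.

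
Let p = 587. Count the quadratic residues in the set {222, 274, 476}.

2

(222/587) = +1 → QR.
(274/587) = -1 → non-residue.
(476/587) = +1 → QR.
Total quadratic residues among the 3: 2.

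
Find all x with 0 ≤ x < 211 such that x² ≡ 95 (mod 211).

99, 112

Since 211 ≡ 3 (mod 4), a square root of 95 is 95^((211+1)/4) = 95^53 mod 211.
Repeated squaring: 95^2≡163, 95^4≡194, 95^8≡78, 95^16≡176, 95^32≡170 (mod 211).
95^53 = 95^(32+16+4+1) ≡ 99 (mod 211).
Check: 99² = 9801 ≡ 95 (mod 211). The two roots are 99 and 112.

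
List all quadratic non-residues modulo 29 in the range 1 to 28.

2 3 8 10 11 12 14 15 17 18 19 21 26 27

Square k = 1,…,14 (k and 29−k give the same square):
1²=1, 2²=4, 3²=9, 4²=16, 5²=25, 6²≡7, 7²≡20, 8²≡6, 9²≡23, 10²≡13, 11²≡5, 12²≡28, 13²≡24, 14²≡22 (mod 29).
The residues are {1, 4, 5, 6, 7, 9, 13, 16, 20, 22, 23, 24, 25, 28}; the non-residues are the remaining 14 nonzero classes.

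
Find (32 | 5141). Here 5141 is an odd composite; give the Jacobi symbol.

Pull out 2^5: since 5141 ≡ 5 (mod 8), (2/5141) = -1, so (2/5141)^5 = -1.
Reached (1/5141) = 1. Collecting the sign flips along the way, the symbol is -1.

-1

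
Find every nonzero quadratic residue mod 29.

Square k = 1,…,14 (k and 29−k give the same square):
1²=1, 2²=4, 3²=9, 4²=16, 5²=25, 6²≡7, 7²≡20, 8²≡6, 9²≡23, 10²≡13, 11²≡5, 12²≡28, 13²≡24, 14²≡22 (mod 29).
So the quadratic residues mod 29 are {1, 4, 5, 6, 7, 9, 13, 16, 20, 22, 23, 24, 25, 28}.

1, 4, 5, 6, 7, 9, 13, 16, 20, 22, 23, 24, 25, 28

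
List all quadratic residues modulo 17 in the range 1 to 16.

1 2 4 8 9 13 15 16

Square k = 1,…,8 (k and 17−k give the same square):
1²=1, 2²=4, 3²=9, 4²=16, 5²≡8, 6²≡2, 7²≡15, 8²≡13 (mod 17).
So the quadratic residues mod 17 are {1, 2, 4, 8, 9, 13, 15, 16}.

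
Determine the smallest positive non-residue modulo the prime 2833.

(2/2833) = +1, so 2 is a residue.
(3/2833) = +1, so 3 is a residue.
(4/2833) = +1, so 4 is a residue.
(5/2833) = −1, so 5 is the smallest positive non-residue mod 2833.

5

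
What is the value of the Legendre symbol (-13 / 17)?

1

Euler's criterion: (-13/17) ≡ 4^8 (mod 17).
4^2 ≡ 16 (mod 17)
4^4 ≡ 1 (mod 17)
4^8 ≡ 1 (mod 17)
4^8 = 4^(8) ≡ 1 (mod 17).
Result is 1, so (-13/17) = 1.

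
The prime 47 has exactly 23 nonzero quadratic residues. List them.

1 2 3 4 6 7 8 9 12 14 16 17 18 21 24 25 27 28 32 34 36 37 42

Square k = 1,…,23 (k and 47−k give the same square):
1²=1, 2²=4, 3²=9, 4²=16, 5²=25, 6²=36, 7²≡2, 8²≡17, 9²≡34, 10²≡6, 11²≡27, 12²≡3, 13²≡28, 14²≡8, 15²≡37, 16²≡21, 17²≡7, 18²≡42, 19²≡32, 20²≡24, 21²≡18, 22²≡14, 23²≡12 (mod 47).
So the quadratic residues mod 47 are {1, 2, 3, 4, 6, 7, 8, 9, 12, 14, 16, 17, 18, 21, 24, 25, 27, 28, 32, 34, 36, 37, 42}.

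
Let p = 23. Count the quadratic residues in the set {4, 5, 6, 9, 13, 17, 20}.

4

(4/23) = +1 → QR.
(5/23) = -1 → non-residue.
(6/23) = +1 → QR.
(9/23) = +1 → QR.
(13/23) = +1 → QR.
(17/23) = -1 → non-residue.
(20/23) = -1 → non-residue.
Total quadratic residues among the 7: 4.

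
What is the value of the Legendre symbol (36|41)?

1

Euler's criterion: (36/41) ≡ 36^20 (mod 41).
36^2 ≡ 25 (mod 41)
36^4 ≡ 10 (mod 41)
36^8 ≡ 18 (mod 41)
36^16 ≡ 37 (mod 41)
36^20 = 36^(16+4) ≡ 1 (mod 41).
Result is 1, so (36/41) = 1.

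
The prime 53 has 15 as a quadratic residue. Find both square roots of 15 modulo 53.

53 ≡ 1 (mod 4), so we find a root by search.
Trying successive values, 11² = 121 ≡ 15 (mod 53). The other root is 53 − 11 = 42.

11, 42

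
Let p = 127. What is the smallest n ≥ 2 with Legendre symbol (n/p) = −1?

(2/127) = +1, so 2 is a residue.
(3/127) = −1, so 3 is the smallest positive non-residue mod 127.

3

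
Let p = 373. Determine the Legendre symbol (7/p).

1

Reciprocity: 7 ≡ 3 and 373 ≡ 1 (mod 4), so (7/373) = +(373/7).
Reduce top mod 7: now compute (2/7).
Pull out 2: since 7 ≡ 7 (mod 8), (2/7) = +1.
Reached (1/7) = 1. Collecting the sign flips along the way, the symbol is +1.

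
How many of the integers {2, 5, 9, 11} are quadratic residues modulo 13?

1

(2/13) = -1 → non-residue.
(5/13) = -1 → non-residue.
(9/13) = +1 → QR.
(11/13) = -1 → non-residue.
Total quadratic residues among the 4: 1.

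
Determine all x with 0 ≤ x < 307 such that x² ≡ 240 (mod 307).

94, 213

Since 307 ≡ 3 (mod 4), a square root of 240 is 240^((307+1)/4) = 240^77 mod 307.
Repeated squaring: 240^2≡191, 240^4≡255, 240^8≡248, 240^16≡104, 240^32≡71, 240^64≡129 (mod 307).
240^77 = 240^(64+8+4+1) ≡ 94 (mod 307).
Check: 94² = 8836 ≡ 240 (mod 307). The two roots are 94 and 213.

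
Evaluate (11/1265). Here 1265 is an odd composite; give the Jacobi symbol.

Reciprocity: 11 ≡ 3 and 1265 ≡ 1 (mod 4), so (11/1265) = +(1265/11).
Reduce top mod 11: now compute (0/11).
Top reduces to 0: gcd > 1, so the symbol is 0.

0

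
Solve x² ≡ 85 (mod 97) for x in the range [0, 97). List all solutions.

97 ≡ 1 (mod 4), so we find a root by search.
Trying successive values, 45² = 2025 ≡ 85 (mod 97). The other root is 97 − 45 = 52.

45, 52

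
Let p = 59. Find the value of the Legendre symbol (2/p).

Pull out 2: since 59 ≡ 3 (mod 8), (2/59) = -1.
Reached (1/59) = 1. Collecting the sign flips along the way, the symbol is -1.

-1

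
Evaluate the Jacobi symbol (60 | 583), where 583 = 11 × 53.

1

Pull out 2^2: since 583 ≡ 7 (mod 8), (2/583) = +1, so (2/583)^2 = +1.
Reciprocity: 15 ≡ 3 and 583 ≡ 3 (mod 4), so (15/583) = −(583/15).
Reduce top mod 15: now compute (13/15).
Reciprocity: 13 ≡ 1 and 15 ≡ 3 (mod 4), so (13/15) = +(15/13).
Reduce top mod 13: now compute (2/13).
Pull out 2: since 13 ≡ 5 (mod 8), (2/13) = -1.
Reached (1/13) = 1. Collecting the sign flips along the way, the symbol is +1.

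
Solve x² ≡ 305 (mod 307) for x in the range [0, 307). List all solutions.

108, 199

Since 307 ≡ 3 (mod 4), a square root of 305 is 305^((307+1)/4) = 305^77 mod 307.
Repeated squaring: 305^2≡4, 305^4≡16, 305^8≡256, 305^16≡145, 305^32≡149, 305^64≡97 (mod 307).
305^77 = 305^(64+8+4+1) ≡ 199 (mod 307).
Check: 199² = 39601 ≡ 305 (mod 307). The two roots are 108 and 199.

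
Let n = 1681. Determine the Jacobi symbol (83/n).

1

Reciprocity: 83 ≡ 3 and 1681 ≡ 1 (mod 4), so (83/1681) = +(1681/83).
Reduce top mod 83: now compute (21/83).
Reciprocity: 21 ≡ 1 and 83 ≡ 3 (mod 4), so (21/83) = +(83/21).
Reduce top mod 21: now compute (20/21).
Pull out 2^2: since 21 ≡ 5 (mod 8), (2/21) = -1, so (2/21)^2 = +1.
Reciprocity: 5 ≡ 1 and 21 ≡ 1 (mod 4), so (5/21) = +(21/5).
Reduce top mod 5: now compute (1/5).
Reached (1/5) = 1. Collecting the sign flips along the way, the symbol is +1.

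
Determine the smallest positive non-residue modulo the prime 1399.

(2/1399) = +1, so 2 is a residue.
(3/1399) = −1, so 3 is the smallest positive non-residue mod 1399.

3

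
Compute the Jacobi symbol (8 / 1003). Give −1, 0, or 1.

Pull out 2^3: since 1003 ≡ 3 (mod 8), (2/1003) = -1, so (2/1003)^3 = -1.
Reached (1/1003) = 1. Collecting the sign flips along the way, the symbol is -1.

-1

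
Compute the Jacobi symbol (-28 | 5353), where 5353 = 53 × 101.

-1

First reduce: -28 ≡ 5325 (mod 5353).
Reciprocity: 5325 ≡ 1 and 5353 ≡ 1 (mod 4), so (5325/5353) = +(5353/5325).
Reduce top mod 5325: now compute (28/5325).
Pull out 2^2: since 5325 ≡ 5 (mod 8), (2/5325) = -1, so (2/5325)^2 = +1.
Reciprocity: 7 ≡ 3 and 5325 ≡ 1 (mod 4), so (7/5325) = +(5325/7).
Reduce top mod 7: now compute (5/7).
Reciprocity: 5 ≡ 1 and 7 ≡ 3 (mod 4), so (5/7) = +(7/5).
Reduce top mod 5: now compute (2/5).
Pull out 2: since 5 ≡ 5 (mod 8), (2/5) = -1.
Reached (1/5) = 1. Collecting the sign flips along the way, the symbol is -1.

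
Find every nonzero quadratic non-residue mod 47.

5, 10, 11, 13, 15, 19, 20, 22, 23, 26, 29, 30, 31, 33, 35, 38, 39, 40, 41, 43, 44, 45, 46

Square k = 1,…,23 (k and 47−k give the same square):
1²=1, 2²=4, 3²=9, 4²=16, 5²=25, 6²=36, 7²≡2, 8²≡17, 9²≡34, 10²≡6, 11²≡27, 12²≡3, 13²≡28, 14²≡8, 15²≡37, 16²≡21, 17²≡7, 18²≡42, 19²≡32, 20²≡24, 21²≡18, 22²≡14, 23²≡12 (mod 47).
The residues are {1, 2, 3, 4, 6, 7, 8, 9, 12, 14, 16, 17, 18, 21, 24, 25, 27, 28, 32, 34, 36, 37, 42}; the non-residues are the remaining 23 nonzero classes.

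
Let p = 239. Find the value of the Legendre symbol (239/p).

First reduce: 239 ≡ 0 (mod 239).
Top reduces to 0: gcd > 1, so the symbol is 0.

0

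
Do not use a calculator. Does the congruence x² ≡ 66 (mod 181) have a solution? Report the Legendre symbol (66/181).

-1

Euler's criterion: (66/181) ≡ 66^90 (mod 181).
66^2 ≡ 12 (mod 181)
66^4 ≡ 144 (mod 181)
66^8 ≡ 102 (mod 181)
66^16 ≡ 87 (mod 181)
66^32 ≡ 148 (mod 181)
66^64 ≡ 3 (mod 181)
66^90 = 66^(64+16+8+2) ≡ 180 (mod 181).
Result is 180 ≡ −1, so (66/181) = −1.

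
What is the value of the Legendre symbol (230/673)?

-1

Pull out 2: since 673 ≡ 1 (mod 8), (2/673) = +1.
Reciprocity: 115 ≡ 3 and 673 ≡ 1 (mod 4), so (115/673) = +(673/115).
Reduce top mod 115: now compute (98/115).
Pull out 2: since 115 ≡ 3 (mod 8), (2/115) = -1.
Reciprocity: 49 ≡ 1 and 115 ≡ 3 (mod 4), so (49/115) = +(115/49).
Reduce top mod 49: now compute (17/49).
Reciprocity: 17 ≡ 1 and 49 ≡ 1 (mod 4), so (17/49) = +(49/17).
Reduce top mod 17: now compute (15/17).
Reciprocity: 15 ≡ 3 and 17 ≡ 1 (mod 4), so (15/17) = +(17/15).
Reduce top mod 15: now compute (2/15).
Pull out 2: since 15 ≡ 7 (mod 8), (2/15) = +1.
Reached (1/15) = 1. Collecting the sign flips along the way, the symbol is -1.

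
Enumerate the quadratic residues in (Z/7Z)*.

1,2,4

Square k = 1,…,3 (k and 7−k give the same square):
1²=1, 2²=4, 3²≡2 (mod 7).
So the quadratic residues mod 7 are {1, 2, 4}.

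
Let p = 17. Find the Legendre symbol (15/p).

Reciprocity: 15 ≡ 3 and 17 ≡ 1 (mod 4), so (15/17) = +(17/15).
Reduce top mod 15: now compute (2/15).
Pull out 2: since 15 ≡ 7 (mod 8), (2/15) = +1.
Reached (1/15) = 1. Collecting the sign flips along the way, the symbol is +1.

1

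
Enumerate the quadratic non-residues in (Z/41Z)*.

Square k = 1,…,20 (k and 41−k give the same square):
1²=1, 2²=4, 3²=9, 4²=16, 5²=25, 6²=36, 7²≡8, 8²≡23, 9²≡40, 10²≡18, 11²≡39, 12²≡21, 13²≡5, 14²≡32, 15²≡20, 16²≡10, 17²≡2, 18²≡37, 19²≡33, 20²≡31 (mod 41).
The residues are {1, 2, 4, 5, 8, 9, 10, 16, 18, 20, 21, 23, 25, 31, 32, 33, 36, 37, 39, 40}; the non-residues are the remaining 20 nonzero classes.

3 6 7 11 12 13 14 15 17 19 22 24 26 27 28 29 30 34 35 38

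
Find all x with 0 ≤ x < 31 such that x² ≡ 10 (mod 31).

14, 17

Since 31 ≡ 3 (mod 4), a square root of 10 is 10^((31+1)/4) = 10^8 mod 31.
Repeated squaring: 10^2≡7, 10^4≡18, 10^8≡14 (mod 31).
10^8 = 10^(8) ≡ 14 (mod 31).
Check: 14² = 196 ≡ 10 (mod 31). The two roots are 14 and 17.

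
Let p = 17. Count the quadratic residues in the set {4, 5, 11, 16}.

(4/17) = +1 → QR.
(5/17) = -1 → non-residue.
(11/17) = -1 → non-residue.
(16/17) = +1 → QR.
Total quadratic residues among the 4: 2.

2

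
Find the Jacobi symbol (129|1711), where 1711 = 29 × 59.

-1

Reciprocity: 129 ≡ 1 and 1711 ≡ 3 (mod 4), so (129/1711) = +(1711/129).
Reduce top mod 129: now compute (34/129).
Pull out 2: since 129 ≡ 1 (mod 8), (2/129) = +1.
Reciprocity: 17 ≡ 1 and 129 ≡ 1 (mod 4), so (17/129) = +(129/17).
Reduce top mod 17: now compute (10/17).
Pull out 2: since 17 ≡ 1 (mod 8), (2/17) = +1.
Reciprocity: 5 ≡ 1 and 17 ≡ 1 (mod 4), so (5/17) = +(17/5).
Reduce top mod 5: now compute (2/5).
Pull out 2: since 5 ≡ 5 (mod 8), (2/5) = -1.
Reached (1/5) = 1. Collecting the sign flips along the way, the symbol is -1.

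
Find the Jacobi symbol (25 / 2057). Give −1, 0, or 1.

Reciprocity: 25 ≡ 1 and 2057 ≡ 1 (mod 4), so (25/2057) = +(2057/25).
Reduce top mod 25: now compute (7/25).
Reciprocity: 7 ≡ 3 and 25 ≡ 1 (mod 4), so (7/25) = +(25/7).
Reduce top mod 7: now compute (4/7).
Pull out 2^2: since 7 ≡ 7 (mod 8), (2/7) = +1, so (2/7)^2 = +1.
Reached (1/7) = 1. Collecting the sign flips along the way, the symbol is +1.

1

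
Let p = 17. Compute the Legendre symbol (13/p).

Euler's criterion: (13/17) ≡ 13^8 (mod 17).
13^2 ≡ 16 (mod 17)
13^4 ≡ 1 (mod 17)
13^8 ≡ 1 (mod 17)
13^8 = 13^(8) ≡ 1 (mod 17).
Result is 1, so (13/17) = 1.

1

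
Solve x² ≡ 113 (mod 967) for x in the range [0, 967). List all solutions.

Since 967 ≡ 3 (mod 4), a square root of 113 is 113^((967+1)/4) = 113^242 mod 967.
Repeated squaring: 113^2≡198, 113^4≡524, 113^8≡915, 113^16≡770, 113^32≡129, 113^64≡202, 113^128≡190 (mod 967).
113^242 = 113^(128+64+32+16+2) ≡ 718 (mod 967).
Check: 718² = 515524 ≡ 113 (mod 967). The two roots are 249 and 718.

249, 718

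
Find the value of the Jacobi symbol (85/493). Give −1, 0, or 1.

0

Reciprocity: 85 ≡ 1 and 493 ≡ 1 (mod 4), so (85/493) = +(493/85).
Reduce top mod 85: now compute (68/85).
Pull out 2^2: since 85 ≡ 5 (mod 8), (2/85) = -1, so (2/85)^2 = +1.
Reciprocity: 17 ≡ 1 and 85 ≡ 1 (mod 4), so (17/85) = +(85/17).
Reduce top mod 17: now compute (0/17).
Top reduces to 0: gcd > 1, so the symbol is 0.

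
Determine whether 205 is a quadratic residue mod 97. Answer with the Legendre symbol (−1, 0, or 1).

1

First reduce: 205 ≡ 11 (mod 97).
Reciprocity: 11 ≡ 3 and 97 ≡ 1 (mod 4), so (11/97) = +(97/11).
Reduce top mod 11: now compute (9/11).
Reciprocity: 9 ≡ 1 and 11 ≡ 3 (mod 4), so (9/11) = +(11/9).
Reduce top mod 9: now compute (2/9).
Pull out 2: since 9 ≡ 1 (mod 8), (2/9) = +1.
Reached (1/9) = 1. Collecting the sign flips along the way, the symbol is +1.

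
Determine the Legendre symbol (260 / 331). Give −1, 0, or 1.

-1

Euler's criterion: (260/331) ≡ 260^165 (mod 331).
260^2 ≡ 76 (mod 331)
260^4 ≡ 149 (mod 331)
260^8 ≡ 24 (mod 331)
260^16 ≡ 245 (mod 331)
260^32 ≡ 114 (mod 331)
260^64 ≡ 87 (mod 331)
260^128 ≡ 287 (mod 331)
260^165 = 260^(128+32+4+1) ≡ 330 (mod 331).
Result is 330 ≡ −1, so (260/331) = −1.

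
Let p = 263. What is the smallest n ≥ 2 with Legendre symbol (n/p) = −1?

5

(2/263) = +1, so 2 is a residue.
(3/263) = +1, so 3 is a residue.
(4/263) = +1, so 4 is a residue.
(5/263) = −1, so 5 is the smallest positive non-residue mod 263.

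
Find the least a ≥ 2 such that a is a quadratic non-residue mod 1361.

3

(2/1361) = +1, so 2 is a residue.
(3/1361) = −1, so 3 is the smallest positive non-residue mod 1361.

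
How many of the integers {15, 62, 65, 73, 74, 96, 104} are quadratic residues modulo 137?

4

(15/137) = +1 → QR.
(62/137) = -1 → non-residue.
(65/137) = +1 → QR.
(73/137) = +1 → QR.
(74/137) = +1 → QR.
(96/137) = -1 → non-residue.
(104/137) = -1 → non-residue.
Total quadratic residues among the 7: 4.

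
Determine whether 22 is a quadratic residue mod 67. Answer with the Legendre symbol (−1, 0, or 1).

1

Pull out 2: since 67 ≡ 3 (mod 8), (2/67) = -1.
Reciprocity: 11 ≡ 3 and 67 ≡ 3 (mod 4), so (11/67) = −(67/11).
Reduce top mod 11: now compute (1/11).
Reached (1/11) = 1. Collecting the sign flips along the way, the symbol is +1.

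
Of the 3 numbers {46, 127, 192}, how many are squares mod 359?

3

(46/359) = +1 → QR.
(127/359) = +1 → QR.
(192/359) = +1 → QR.
Total quadratic residues among the 3: 3.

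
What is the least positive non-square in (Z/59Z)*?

(2/59) = −1, so 2 is the smallest positive non-residue mod 59.

2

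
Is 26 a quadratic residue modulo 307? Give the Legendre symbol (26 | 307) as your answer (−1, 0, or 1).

1

Euler's criterion: (26/307) ≡ 26^153 (mod 307).
26^2 ≡ 62 (mod 307)
26^4 ≡ 160 (mod 307)
26^8 ≡ 119 (mod 307)
26^16 ≡ 39 (mod 307)
26^32 ≡ 293 (mod 307)
26^64 ≡ 196 (mod 307)
26^128 ≡ 41 (mod 307)
26^153 = 26^(128+16+8+1) ≡ 1 (mod 307).
Result is 1, so (26/307) = 1.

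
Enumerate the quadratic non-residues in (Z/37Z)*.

2 5 6 8 13 14 15 17 18 19 20 22 23 24 29 31 32 35

Square k = 1,…,18 (k and 37−k give the same square):
1²=1, 2²=4, 3²=9, 4²=16, 5²=25, 6²=36, 7²≡12, 8²≡27, 9²≡7, 10²≡26, 11²≡10, 12²≡33, 13²≡21, 14²≡11, 15²≡3, 16²≡34, 17²≡30, 18²≡28 (mod 37).
The residues are {1, 3, 4, 7, 9, 10, 11, 12, 16, 21, 25, 26, 27, 28, 30, 33, 34, 36}; the non-residues are the remaining 18 nonzero classes.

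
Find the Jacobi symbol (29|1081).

Reciprocity: 29 ≡ 1 and 1081 ≡ 1 (mod 4), so (29/1081) = +(1081/29).
Reduce top mod 29: now compute (8/29).
Pull out 2^3: since 29 ≡ 5 (mod 8), (2/29) = -1, so (2/29)^3 = -1.
Reached (1/29) = 1. Collecting the sign flips along the way, the symbol is -1.

-1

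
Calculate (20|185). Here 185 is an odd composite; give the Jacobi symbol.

0

Pull out 2^2: since 185 ≡ 1 (mod 8), (2/185) = +1, so (2/185)^2 = +1.
Reciprocity: 5 ≡ 1 and 185 ≡ 1 (mod 4), so (5/185) = +(185/5).
Reduce top mod 5: now compute (0/5).
Top reduces to 0: gcd > 1, so the symbol is 0.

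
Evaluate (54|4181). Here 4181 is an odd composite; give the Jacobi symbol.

Pull out 2: since 4181 ≡ 5 (mod 8), (2/4181) = -1.
Reciprocity: 27 ≡ 3 and 4181 ≡ 1 (mod 4), so (27/4181) = +(4181/27).
Reduce top mod 27: now compute (23/27).
Reciprocity: 23 ≡ 3 and 27 ≡ 3 (mod 4), so (23/27) = −(27/23).
Reduce top mod 23: now compute (4/23).
Pull out 2^2: since 23 ≡ 7 (mod 8), (2/23) = +1, so (2/23)^2 = +1.
Reached (1/23) = 1. Collecting the sign flips along the way, the symbol is +1.

1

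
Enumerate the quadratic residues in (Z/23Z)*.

1,2,3,4,6,8,9,12,13,16,18

Square k = 1,…,11 (k and 23−k give the same square):
1²=1, 2²=4, 3²=9, 4²=16, 5²≡2, 6²≡13, 7²≡3, 8²≡18, 9²≡12, 10²≡8, 11²≡6 (mod 23).
So the quadratic residues mod 23 are {1, 2, 3, 4, 6, 8, 9, 12, 13, 16, 18}.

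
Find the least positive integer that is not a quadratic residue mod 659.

2

(2/659) = −1, so 2 is the smallest positive non-residue mod 659.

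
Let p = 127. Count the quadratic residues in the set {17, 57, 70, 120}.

(17/127) = +1 → QR.
(57/127) = -1 → non-residue.
(70/127) = +1 → QR.
(120/127) = +1 → QR.
Total quadratic residues among the 4: 3.

3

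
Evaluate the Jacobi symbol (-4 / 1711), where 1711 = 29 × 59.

First reduce: -4 ≡ 1707 (mod 1711).
Reciprocity: 1707 ≡ 3 and 1711 ≡ 3 (mod 4), so (1707/1711) = −(1711/1707).
Reduce top mod 1707: now compute (4/1707).
Pull out 2^2: since 1707 ≡ 3 (mod 8), (2/1707) = -1, so (2/1707)^2 = +1.
Reached (1/1707) = 1. Collecting the sign flips along the way, the symbol is -1.

-1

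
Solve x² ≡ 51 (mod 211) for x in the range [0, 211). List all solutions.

85, 126

Since 211 ≡ 3 (mod 4), a square root of 51 is 51^((211+1)/4) = 51^53 mod 211.
Repeated squaring: 51^2≡69, 51^4≡119, 51^8≡24, 51^16≡154, 51^32≡84 (mod 211).
51^53 = 51^(32+16+4+1) ≡ 126 (mod 211).
Check: 126² = 15876 ≡ 51 (mod 211). The two roots are 85 and 126.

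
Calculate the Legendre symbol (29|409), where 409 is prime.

Reciprocity: 29 ≡ 1 and 409 ≡ 1 (mod 4), so (29/409) = +(409/29).
Reduce top mod 29: now compute (3/29).
Reciprocity: 3 ≡ 3 and 29 ≡ 1 (mod 4), so (3/29) = +(29/3).
Reduce top mod 3: now compute (2/3).
Pull out 2: since 3 ≡ 3 (mod 8), (2/3) = -1.
Reached (1/3) = 1. Collecting the sign flips along the way, the symbol is -1.

-1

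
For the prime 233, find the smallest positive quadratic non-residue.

3

(2/233) = +1, so 2 is a residue.
(3/233) = −1, so 3 is the smallest positive non-residue mod 233.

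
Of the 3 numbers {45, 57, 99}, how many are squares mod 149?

1

(45/149) = +1 → QR.
(57/149) = -1 → non-residue.
(99/149) = -1 → non-residue.
Total quadratic residues among the 3: 1.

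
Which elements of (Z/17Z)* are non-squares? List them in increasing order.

Square k = 1,…,8 (k and 17−k give the same square):
1²=1, 2²=4, 3²=9, 4²=16, 5²≡8, 6²≡2, 7²≡15, 8²≡13 (mod 17).
The residues are {1, 2, 4, 8, 9, 13, 15, 16}; the non-residues are the remaining 8 nonzero classes.

3, 5, 6, 7, 10, 11, 12, 14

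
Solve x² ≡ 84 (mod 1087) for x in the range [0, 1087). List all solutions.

479, 608

Since 1087 ≡ 3 (mod 4), a square root of 84 is 84^((1087+1)/4) = 84^272 mod 1087.
Repeated squaring: 84^2≡534, 84^4≡362, 84^8≡604, 84^16≡671, 84^32≡223, 84^64≡814, 84^128≡613, 84^256≡754 (mod 1087).
84^272 = 84^(256+16) ≡ 479 (mod 1087).
Check: 479² = 229441 ≡ 84 (mod 1087). The two roots are 479 and 608.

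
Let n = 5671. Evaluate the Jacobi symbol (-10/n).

First reduce: -10 ≡ 5661 (mod 5671).
Reciprocity: 5661 ≡ 1 and 5671 ≡ 3 (mod 4), so (5661/5671) = +(5671/5661).
Reduce top mod 5661: now compute (10/5661).
Pull out 2: since 5661 ≡ 5 (mod 8), (2/5661) = -1.
Reciprocity: 5 ≡ 1 and 5661 ≡ 1 (mod 4), so (5/5661) = +(5661/5).
Reduce top mod 5: now compute (1/5).
Reached (1/5) = 1. Collecting the sign flips along the way, the symbol is -1.

-1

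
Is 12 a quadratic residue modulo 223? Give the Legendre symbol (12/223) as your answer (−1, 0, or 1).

-1

Euler's criterion: (12/223) ≡ 12^111 (mod 223).
12^2 ≡ 144 (mod 223)
12^4 ≡ 220 (mod 223)
12^8 ≡ 9 (mod 223)
12^16 ≡ 81 (mod 223)
12^32 ≡ 94 (mod 223)
12^64 ≡ 139 (mod 223)
12^111 = 12^(64+32+8+4+2+1) ≡ 222 (mod 223).
Result is 222 ≡ −1, so (12/223) = −1.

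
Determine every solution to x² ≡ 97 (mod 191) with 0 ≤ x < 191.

80, 111

Since 191 ≡ 3 (mod 4), a square root of 97 is 97^((191+1)/4) = 97^48 mod 191.
Repeated squaring: 97^2≡50, 97^4≡17, 97^8≡98, 97^16≡54, 97^32≡51 (mod 191).
97^48 = 97^(32+16) ≡ 80 (mod 191).
Check: 80² = 6400 ≡ 97 (mod 191). The two roots are 80 and 111.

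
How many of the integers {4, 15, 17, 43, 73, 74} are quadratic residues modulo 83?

2

(4/83) = +1 → QR.
(15/83) = -1 → non-residue.
(17/83) = +1 → QR.
(43/83) = -1 → non-residue.
(73/83) = -1 → non-residue.
(74/83) = -1 → non-residue.
Total quadratic residues among the 6: 2.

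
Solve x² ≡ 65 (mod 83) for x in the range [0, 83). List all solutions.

Since 83 ≡ 3 (mod 4), a square root of 65 is 65^((83+1)/4) = 65^21 mod 83.
Repeated squaring: 65^2≡75, 65^4≡64, 65^8≡29, 65^16≡11 (mod 83).
65^21 = 65^(16+4+1) ≡ 27 (mod 83).
Check: 27² = 729 ≡ 65 (mod 83). The two roots are 27 and 56.

27, 56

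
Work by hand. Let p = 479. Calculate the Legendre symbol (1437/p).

0

First reduce: 1437 ≡ 0 (mod 479).
Top reduces to 0: gcd > 1, so the symbol is 0.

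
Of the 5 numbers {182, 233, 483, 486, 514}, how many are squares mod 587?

(182/587) = +1 → QR.
(233/587) = +1 → QR.
(483/587) = -1 → non-residue.
(486/587) = -1 → non-residue.
(514/587) = -1 → non-residue.
Total quadratic residues among the 5: 2.

2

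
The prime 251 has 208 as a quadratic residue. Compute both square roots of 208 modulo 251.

31, 220

Since 251 ≡ 3 (mod 4), a square root of 208 is 208^((251+1)/4) = 208^63 mod 251.
Repeated squaring: 208^2≡92, 208^4≡181, 208^8≡131, 208^16≡93, 208^32≡115 (mod 251).
208^63 = 208^(32+16+8+4+2+1) ≡ 31 (mod 251).
Check: 31² = 961 ≡ 208 (mod 251). The two roots are 31 and 220.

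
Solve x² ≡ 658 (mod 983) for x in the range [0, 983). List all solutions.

Since 983 ≡ 3 (mod 4), a square root of 658 is 658^((983+1)/4) = 658^246 mod 983.
Repeated squaring: 658^2≡444, 658^4≡536, 658^8≡260, 658^16≡756, 658^32≡413, 658^64≡510, 658^128≡588 (mod 983).
658^246 = 658^(128+64+32+16+4+2) ≡ 256 (mod 983).
Check: 256² = 65536 ≡ 658 (mod 983). The two roots are 256 and 727.

256, 727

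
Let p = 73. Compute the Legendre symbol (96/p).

First reduce: 96 ≡ 23 (mod 73).
Reciprocity: 23 ≡ 3 and 73 ≡ 1 (mod 4), so (23/73) = +(73/23).
Reduce top mod 23: now compute (4/23).
Pull out 2^2: since 23 ≡ 7 (mod 8), (2/23) = +1, so (2/23)^2 = +1.
Reached (1/23) = 1. Collecting the sign flips along the way, the symbol is +1.

1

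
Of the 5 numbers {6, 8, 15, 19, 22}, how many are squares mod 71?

(6/71) = +1 → QR.
(8/71) = +1 → QR.
(15/71) = +1 → QR.
(19/71) = +1 → QR.
(22/71) = -1 → non-residue.
Total quadratic residues among the 5: 4.

4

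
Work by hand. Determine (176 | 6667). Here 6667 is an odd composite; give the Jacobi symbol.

Pull out 2^4: since 6667 ≡ 3 (mod 8), (2/6667) = -1, so (2/6667)^4 = +1.
Reciprocity: 11 ≡ 3 and 6667 ≡ 3 (mod 4), so (11/6667) = −(6667/11).
Reduce top mod 11: now compute (1/11).
Reached (1/11) = 1. Collecting the sign flips along the way, the symbol is -1.

-1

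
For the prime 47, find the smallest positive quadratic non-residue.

(2/47) = +1, so 2 is a residue.
(3/47) = +1, so 3 is a residue.
(4/47) = +1, so 4 is a residue.
(5/47) = −1, so 5 is the smallest positive non-residue mod 47.

5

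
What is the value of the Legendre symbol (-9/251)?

First reduce: -9 ≡ 242 (mod 251).
Pull out 2: since 251 ≡ 3 (mod 8), (2/251) = -1.
Reciprocity: 121 ≡ 1 and 251 ≡ 3 (mod 4), so (121/251) = +(251/121).
Reduce top mod 121: now compute (9/121).
Reciprocity: 9 ≡ 1 and 121 ≡ 1 (mod 4), so (9/121) = +(121/9).
Reduce top mod 9: now compute (4/9).
Pull out 2^2: since 9 ≡ 1 (mod 8), (2/9) = +1, so (2/9)^2 = +1.
Reached (1/9) = 1. Collecting the sign flips along the way, the symbol is -1.

-1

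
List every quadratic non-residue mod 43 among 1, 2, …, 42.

Square k = 1,…,21 (k and 43−k give the same square):
1²=1, 2²=4, 3²=9, 4²=16, 5²=25, 6²=36, 7²≡6, 8²≡21, 9²≡38, 10²≡14, 11²≡35, 12²≡15, 13²≡40, 14²≡24, 15²≡10, 16²≡41, 17²≡31, 18²≡23, 19²≡17, 20²≡13, 21²≡11 (mod 43).
The residues are {1, 4, 6, 9, 10, 11, 13, 14, 15, 16, 17, 21, 23, 24, 25, 31, 35, 36, 38, 40, 41}; the non-residues are the remaining 21 nonzero classes.

2, 3, 5, 7, 8, 12, 18, 19, 20, 22, 26, 27, 28, 29, 30, 32, 33, 34, 37, 39, 42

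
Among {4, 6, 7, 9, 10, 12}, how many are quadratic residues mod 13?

(4/13) = +1 → QR.
(6/13) = -1 → non-residue.
(7/13) = -1 → non-residue.
(9/13) = +1 → QR.
(10/13) = +1 → QR.
(12/13) = +1 → QR.
Total quadratic residues among the 6: 4.

4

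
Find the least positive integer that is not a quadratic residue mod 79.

3

(2/79) = +1, so 2 is a residue.
(3/79) = −1, so 3 is the smallest positive non-residue mod 79.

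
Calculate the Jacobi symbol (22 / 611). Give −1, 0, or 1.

-1

Pull out 2: since 611 ≡ 3 (mod 8), (2/611) = -1.
Reciprocity: 11 ≡ 3 and 611 ≡ 3 (mod 4), so (11/611) = −(611/11).
Reduce top mod 11: now compute (6/11).
Pull out 2: since 11 ≡ 3 (mod 8), (2/11) = -1.
Reciprocity: 3 ≡ 3 and 11 ≡ 3 (mod 4), so (3/11) = −(11/3).
Reduce top mod 3: now compute (2/3).
Pull out 2: since 3 ≡ 3 (mod 8), (2/3) = -1.
Reached (1/3) = 1. Collecting the sign flips along the way, the symbol is -1.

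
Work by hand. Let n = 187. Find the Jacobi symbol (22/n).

0

Pull out 2: since 187 ≡ 3 (mod 8), (2/187) = -1.
Reciprocity: 11 ≡ 3 and 187 ≡ 3 (mod 4), so (11/187) = −(187/11).
Reduce top mod 11: now compute (0/11).
Top reduces to 0: gcd > 1, so the symbol is 0.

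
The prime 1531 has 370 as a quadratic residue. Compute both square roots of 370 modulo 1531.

Since 1531 ≡ 3 (mod 4), a square root of 370 is 370^((1531+1)/4) = 370^383 mod 1531.
Repeated squaring: 370^2≡641, 370^4≡573, 370^8≡695, 370^16≡760, 370^32≡413, 370^64≡628, 370^128≡917, 370^256≡370 (mod 1531).
370^383 = 370^(256+64+32+16+8+4+2+1) ≡ 917 (mod 1531).
Check: 917² = 840889 ≡ 370 (mod 1531). The two roots are 614 and 917.

614, 917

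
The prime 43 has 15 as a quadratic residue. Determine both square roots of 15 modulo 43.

Since 43 ≡ 3 (mod 4), a square root of 15 is 15^((43+1)/4) = 15^11 mod 43.
Repeated squaring: 15^2≡10, 15^4≡14, 15^8≡24 (mod 43).
15^11 = 15^(8+2+1) ≡ 31 (mod 43).
Check: 31² = 961 ≡ 15 (mod 43). The two roots are 12 and 31.

12, 31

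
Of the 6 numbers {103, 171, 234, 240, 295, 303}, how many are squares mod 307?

(103/307) = +1 → QR.
(171/307) = +1 → QR.
(234/307) = +1 → QR.
(240/307) = +1 → QR.
(295/307) = +1 → QR.
(303/307) = -1 → non-residue.
Total quadratic residues among the 6: 5.

5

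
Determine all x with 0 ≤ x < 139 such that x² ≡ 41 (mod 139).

Since 139 ≡ 3 (mod 4), a square root of 41 is 41^((139+1)/4) = 41^35 mod 139.
Repeated squaring: 41^2≡13, 41^4≡30, 41^8≡66, 41^16≡47, 41^32≡124 (mod 139).
41^35 = 41^(32+2+1) ≡ 67 (mod 139).
Check: 67² = 4489 ≡ 41 (mod 139). The two roots are 67 and 72.

67, 72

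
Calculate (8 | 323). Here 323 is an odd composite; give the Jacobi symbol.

Pull out 2^3: since 323 ≡ 3 (mod 8), (2/323) = -1, so (2/323)^3 = -1.
Reached (1/323) = 1. Collecting the sign flips along the way, the symbol is -1.

-1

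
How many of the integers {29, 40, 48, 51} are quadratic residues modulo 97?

(29/97) = -1 → non-residue.
(40/97) = -1 → non-residue.
(48/97) = +1 → QR.
(51/97) = -1 → non-residue.
Total quadratic residues among the 4: 1.

1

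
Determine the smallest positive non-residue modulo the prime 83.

(2/83) = −1, so 2 is the smallest positive non-residue mod 83.

2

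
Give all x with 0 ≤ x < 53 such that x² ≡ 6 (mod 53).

53 ≡ 1 (mod 4), so we find a root by search.
Trying successive values, 18² = 324 ≡ 6 (mod 53). The other root is 53 − 18 = 35.

18, 35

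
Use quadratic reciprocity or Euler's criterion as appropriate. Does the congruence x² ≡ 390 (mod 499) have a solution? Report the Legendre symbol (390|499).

-1

Pull out 2: since 499 ≡ 3 (mod 8), (2/499) = -1.
Reciprocity: 195 ≡ 3 and 499 ≡ 3 (mod 4), so (195/499) = −(499/195).
Reduce top mod 195: now compute (109/195).
Reciprocity: 109 ≡ 1 and 195 ≡ 3 (mod 4), so (109/195) = +(195/109).
Reduce top mod 109: now compute (86/109).
Pull out 2: since 109 ≡ 5 (mod 8), (2/109) = -1.
Reciprocity: 43 ≡ 3 and 109 ≡ 1 (mod 4), so (43/109) = +(109/43).
Reduce top mod 43: now compute (23/43).
Reciprocity: 23 ≡ 3 and 43 ≡ 3 (mod 4), so (23/43) = −(43/23).
Reduce top mod 23: now compute (20/23).
Pull out 2^2: since 23 ≡ 7 (mod 8), (2/23) = +1, so (2/23)^2 = +1.
Reciprocity: 5 ≡ 1 and 23 ≡ 3 (mod 4), so (5/23) = +(23/5).
Reduce top mod 5: now compute (3/5).
Reciprocity: 3 ≡ 3 and 5 ≡ 1 (mod 4), so (3/5) = +(5/3).
Reduce top mod 3: now compute (2/3).
Pull out 2: since 3 ≡ 3 (mod 8), (2/3) = -1.
Reached (1/3) = 1. Collecting the sign flips along the way, the symbol is -1.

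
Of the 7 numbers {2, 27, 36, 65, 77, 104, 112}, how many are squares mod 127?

3

(2/127) = +1 → QR.
(27/127) = -1 → non-residue.
(36/127) = +1 → QR.
(65/127) = -1 → non-residue.
(77/127) = -1 → non-residue.
(104/127) = +1 → QR.
(112/127) = -1 → non-residue.
Total quadratic residues among the 7: 3.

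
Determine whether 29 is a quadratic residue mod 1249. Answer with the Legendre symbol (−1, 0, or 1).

Reciprocity: 29 ≡ 1 and 1249 ≡ 1 (mod 4), so (29/1249) = +(1249/29).
Reduce top mod 29: now compute (2/29).
Pull out 2: since 29 ≡ 5 (mod 8), (2/29) = -1.
Reached (1/29) = 1. Collecting the sign flips along the way, the symbol is -1.

-1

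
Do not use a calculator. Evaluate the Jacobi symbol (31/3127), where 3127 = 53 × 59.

1

Reciprocity: 31 ≡ 3 and 3127 ≡ 3 (mod 4), so (31/3127) = −(3127/31).
Reduce top mod 31: now compute (27/31).
Reciprocity: 27 ≡ 3 and 31 ≡ 3 (mod 4), so (27/31) = −(31/27).
Reduce top mod 27: now compute (4/27).
Pull out 2^2: since 27 ≡ 3 (mod 8), (2/27) = -1, so (2/27)^2 = +1.
Reached (1/27) = 1. Collecting the sign flips along the way, the symbol is +1.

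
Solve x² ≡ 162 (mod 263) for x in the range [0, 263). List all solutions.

62, 201

Since 263 ≡ 3 (mod 4), a square root of 162 is 162^((263+1)/4) = 162^66 mod 263.
Repeated squaring: 162^2≡207, 162^4≡243, 162^8≡137, 162^16≡96, 162^32≡11, 162^64≡121 (mod 263).
162^66 = 162^(64+2) ≡ 62 (mod 263).
Check: 62² = 3844 ≡ 162 (mod 263). The two roots are 62 and 201.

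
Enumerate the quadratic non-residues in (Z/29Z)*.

2,3,8,10,11,12,14,15,17,18,19,21,26,27

Square k = 1,…,14 (k and 29−k give the same square):
1²=1, 2²=4, 3²=9, 4²=16, 5²=25, 6²≡7, 7²≡20, 8²≡6, 9²≡23, 10²≡13, 11²≡5, 12²≡28, 13²≡24, 14²≡22 (mod 29).
The residues are {1, 4, 5, 6, 7, 9, 13, 16, 20, 22, 23, 24, 25, 28}; the non-residues are the remaining 14 nonzero classes.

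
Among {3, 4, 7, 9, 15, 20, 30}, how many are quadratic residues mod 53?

(3/53) = -1 → non-residue.
(4/53) = +1 → QR.
(7/53) = +1 → QR.
(9/53) = +1 → QR.
(15/53) = +1 → QR.
(20/53) = -1 → non-residue.
(30/53) = -1 → non-residue.
Total quadratic residues among the 7: 4.

4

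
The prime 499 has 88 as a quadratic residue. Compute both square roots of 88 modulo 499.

Since 499 ≡ 3 (mod 4), a square root of 88 is 88^((499+1)/4) = 88^125 mod 499.
Repeated squaring: 88^2≡259, 88^4≡215, 88^8≡317, 88^16≡190, 88^32≡172, 88^64≡143 (mod 499).
88^125 = 88^(64+32+16+8+4+1) ≡ 228 (mod 499).
Check: 228² = 51984 ≡ 88 (mod 499). The two roots are 228 and 271.

228, 271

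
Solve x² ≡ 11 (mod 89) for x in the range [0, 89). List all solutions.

10, 79

89 ≡ 1 (mod 4), so we find a root by search.
Trying successive values, 10² = 100 ≡ 11 (mod 89). The other root is 89 − 10 = 79.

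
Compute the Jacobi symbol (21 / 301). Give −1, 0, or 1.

0

Reciprocity: 21 ≡ 1 and 301 ≡ 1 (mod 4), so (21/301) = +(301/21).
Reduce top mod 21: now compute (7/21).
Reciprocity: 7 ≡ 3 and 21 ≡ 1 (mod 4), so (7/21) = +(21/7).
Reduce top mod 7: now compute (0/7).
Top reduces to 0: gcd > 1, so the symbol is 0.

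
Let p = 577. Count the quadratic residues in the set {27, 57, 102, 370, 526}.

5

(27/577) = +1 → QR.
(57/577) = +1 → QR.
(102/577) = +1 → QR.
(370/577) = +1 → QR.
(526/577) = +1 → QR.
Total quadratic residues among the 5: 5.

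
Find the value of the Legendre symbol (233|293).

1

Reciprocity: 233 ≡ 1 and 293 ≡ 1 (mod 4), so (233/293) = +(293/233).
Reduce top mod 233: now compute (60/233).
Pull out 2^2: since 233 ≡ 1 (mod 8), (2/233) = +1, so (2/233)^2 = +1.
Reciprocity: 15 ≡ 3 and 233 ≡ 1 (mod 4), so (15/233) = +(233/15).
Reduce top mod 15: now compute (8/15).
Pull out 2^3: since 15 ≡ 7 (mod 8), (2/15) = +1, so (2/15)^3 = +1.
Reached (1/15) = 1. Collecting the sign flips along the way, the symbol is +1.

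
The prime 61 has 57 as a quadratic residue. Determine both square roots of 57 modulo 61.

22, 39

61 ≡ 1 (mod 4), so we find a root by search.
Trying successive values, 22² = 484 ≡ 57 (mod 61). The other root is 61 − 22 = 39.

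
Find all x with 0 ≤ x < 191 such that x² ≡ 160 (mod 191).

55, 136

Since 191 ≡ 3 (mod 4), a square root of 160 is 160^((191+1)/4) = 160^48 mod 191.
Repeated squaring: 160^2≡6, 160^4≡36, 160^8≡150, 160^16≡153, 160^32≡107 (mod 191).
160^48 = 160^(32+16) ≡ 136 (mod 191).
Check: 136² = 18496 ≡ 160 (mod 191). The two roots are 55 and 136.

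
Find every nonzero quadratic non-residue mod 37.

Square k = 1,…,18 (k and 37−k give the same square):
1²=1, 2²=4, 3²=9, 4²=16, 5²=25, 6²=36, 7²≡12, 8²≡27, 9²≡7, 10²≡26, 11²≡10, 12²≡33, 13²≡21, 14²≡11, 15²≡3, 16²≡34, 17²≡30, 18²≡28 (mod 37).
The residues are {1, 3, 4, 7, 9, 10, 11, 12, 16, 21, 25, 26, 27, 28, 30, 33, 34, 36}; the non-residues are the remaining 18 nonzero classes.

2 5 6 8 13 14 15 17 18 19 20 22 23 24 29 31 32 35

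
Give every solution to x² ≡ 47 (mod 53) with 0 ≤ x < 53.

10, 43

53 ≡ 1 (mod 4), so we find a root by search.
Trying successive values, 10² = 100 ≡ 47 (mod 53). The other root is 53 − 10 = 43.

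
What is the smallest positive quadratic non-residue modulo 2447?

(2/2447) = +1, so 2 is a residue.
(3/2447) = +1, so 3 is a residue.
(4/2447) = +1, so 4 is a residue.
(5/2447) = −1, so 5 is the smallest positive non-residue mod 2447.

5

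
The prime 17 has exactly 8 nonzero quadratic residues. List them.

1 2 4 8 9 13 15 16

Square k = 1,…,8 (k and 17−k give the same square):
1²=1, 2²=4, 3²=9, 4²=16, 5²≡8, 6²≡2, 7²≡15, 8²≡13 (mod 17).
So the quadratic residues mod 17 are {1, 2, 4, 8, 9, 13, 15, 16}.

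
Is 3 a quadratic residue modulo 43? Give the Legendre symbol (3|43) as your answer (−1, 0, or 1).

Reciprocity: 3 ≡ 3 and 43 ≡ 3 (mod 4), so (3/43) = −(43/3).
Reduce top mod 3: now compute (1/3).
Reached (1/3) = 1. Collecting the sign flips along the way, the symbol is -1.

-1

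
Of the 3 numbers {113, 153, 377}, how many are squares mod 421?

3

(113/421) = +1 → QR.
(153/421) = +1 → QR.
(377/421) = +1 → QR.
Total quadratic residues among the 3: 3.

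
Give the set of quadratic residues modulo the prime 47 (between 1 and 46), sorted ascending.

Square k = 1,…,23 (k and 47−k give the same square):
1²=1, 2²=4, 3²=9, 4²=16, 5²=25, 6²=36, 7²≡2, 8²≡17, 9²≡34, 10²≡6, 11²≡27, 12²≡3, 13²≡28, 14²≡8, 15²≡37, 16²≡21, 17²≡7, 18²≡42, 19²≡32, 20²≡24, 21²≡18, 22²≡14, 23²≡12 (mod 47).
So the quadratic residues mod 47 are {1, 2, 3, 4, 6, 7, 8, 9, 12, 14, 16, 17, 18, 21, 24, 25, 27, 28, 32, 34, 36, 37, 42}.

1 2 3 4 6 7 8 9 12 14 16 17 18 21 24 25 27 28 32 34 36 37 42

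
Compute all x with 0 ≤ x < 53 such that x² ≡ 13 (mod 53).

53 ≡ 1 (mod 4), so we find a root by search.
Trying successive values, 15² = 225 ≡ 13 (mod 53). The other root is 53 − 15 = 38.

15, 38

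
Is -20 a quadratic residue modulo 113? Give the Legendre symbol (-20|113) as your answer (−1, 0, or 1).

Euler's criterion: (-20/113) ≡ 93^56 (mod 113).
93^2 ≡ 61 (mod 113)
93^4 ≡ 105 (mod 113)
93^8 ≡ 64 (mod 113)
93^16 ≡ 28 (mod 113)
93^32 ≡ 106 (mod 113)
93^56 = 93^(32+16+8) ≡ 112 (mod 113).
Result is 112 ≡ −1, so (-20/113) = −1.

-1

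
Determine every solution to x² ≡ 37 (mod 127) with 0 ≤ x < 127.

Since 127 ≡ 3 (mod 4), a square root of 37 is 37^((127+1)/4) = 37^32 mod 127.
Repeated squaring: 37^2≡99, 37^4≡22, 37^8≡103, 37^16≡68, 37^32≡52 (mod 127).
37^32 = 37^(32) ≡ 52 (mod 127).
Check: 52² = 2704 ≡ 37 (mod 127). The two roots are 52 and 75.

52, 75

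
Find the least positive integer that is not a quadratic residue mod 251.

2

(2/251) = −1, so 2 is the smallest positive non-residue mod 251.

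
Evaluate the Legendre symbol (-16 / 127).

-1

First reduce: -16 ≡ 111 (mod 127).
Reciprocity: 111 ≡ 3 and 127 ≡ 3 (mod 4), so (111/127) = −(127/111).
Reduce top mod 111: now compute (16/111).
Pull out 2^4: since 111 ≡ 7 (mod 8), (2/111) = +1, so (2/111)^4 = +1.
Reached (1/111) = 1. Collecting the sign flips along the way, the symbol is -1.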